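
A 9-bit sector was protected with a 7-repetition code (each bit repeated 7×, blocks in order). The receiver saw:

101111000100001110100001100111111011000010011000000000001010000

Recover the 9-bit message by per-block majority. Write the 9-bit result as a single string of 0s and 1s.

101010000

Block 1 (1011110): 5 ones → 1
Block 2 (0010000): 1 one → 0
Block 3 (1110100): 4 ones → 1
Block 4 (0011001): 3 ones → 0
Block 5 (1111101): 6 ones → 1
Block 6 (1000010): 2 ones → 0
Block 7 (0110000): 2 ones → 0
Block 8 (0000000): 0 ones → 0
Block 9 (1010000): 2 ones → 0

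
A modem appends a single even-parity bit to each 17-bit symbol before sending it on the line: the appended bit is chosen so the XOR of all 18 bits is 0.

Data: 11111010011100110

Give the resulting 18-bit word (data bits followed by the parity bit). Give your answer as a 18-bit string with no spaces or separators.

111110100111001101

XOR of the 17 data bits: 1⊕1⊕1⊕1⊕1⊕0⊕1⊕0⊕0⊕1⊕1⊕1⊕0⊕0⊕1⊕1⊕0 = 1
Parity bit = 1 (so all 18 bits XOR to 0).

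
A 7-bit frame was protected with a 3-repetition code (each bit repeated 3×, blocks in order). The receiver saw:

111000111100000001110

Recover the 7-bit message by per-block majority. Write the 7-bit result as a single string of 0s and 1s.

Block 1 (111): 3 ones → 1
Block 2 (000): 0 ones → 0
Block 3 (111): 3 ones → 1
Block 4 (100): 1 one → 0
Block 5 (000): 0 ones → 0
Block 6 (001): 1 one → 0
Block 7 (110): 2 ones → 1

1010001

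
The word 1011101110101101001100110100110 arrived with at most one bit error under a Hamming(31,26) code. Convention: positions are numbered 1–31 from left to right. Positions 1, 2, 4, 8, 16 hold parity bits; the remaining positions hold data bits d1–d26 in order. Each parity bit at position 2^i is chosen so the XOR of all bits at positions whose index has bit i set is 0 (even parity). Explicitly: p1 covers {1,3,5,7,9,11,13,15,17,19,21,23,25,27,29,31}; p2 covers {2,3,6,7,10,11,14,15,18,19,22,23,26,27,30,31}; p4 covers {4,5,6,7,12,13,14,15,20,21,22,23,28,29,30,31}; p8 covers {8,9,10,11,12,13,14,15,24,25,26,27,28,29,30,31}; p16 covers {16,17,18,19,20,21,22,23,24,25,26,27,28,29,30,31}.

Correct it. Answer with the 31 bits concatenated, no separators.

s1 (pos 1,3,5,7,9,11,13,15,17,19,21,23,25,27,29,31): 1⊕1⊕1⊕1⊕1⊕1⊕1⊕0⊕0⊕1⊕0⊕1⊕0⊕0⊕1⊕0 = 0
s2 (pos 2,3,6,7,10,11,14,15,18,19,22,23,26,27,30,31): 0⊕1⊕0⊕1⊕0⊕1⊕1⊕0⊕0⊕1⊕0⊕1⊕1⊕0⊕1⊕0 = 0
s4 (pos 4,5,6,7,12,13,14,15,20,21,22,23,28,29,30,31): 1⊕1⊕0⊕1⊕0⊕1⊕1⊕0⊕1⊕0⊕0⊕1⊕0⊕1⊕1⊕0 = 1
s8 (pos 8,9,10,11,12,13,14,15,24,25,26,27,28,29,30,31): 1⊕1⊕0⊕1⊕0⊕1⊕1⊕0⊕1⊕0⊕1⊕0⊕0⊕1⊕1⊕0 = 1
s16 (pos 16,17,18,19,20,21,22,23,24,25,26,27,28,29,30,31): 1⊕0⊕0⊕1⊕1⊕0⊕0⊕1⊕1⊕0⊕1⊕0⊕0⊕1⊕1⊕0 = 0
Syndrome s16…s1 = 01100 → error at position 12.
Flip position 12: 1011101110101101001100110100110 → 1011101110111101001100110100110

1011101110111101001100110100110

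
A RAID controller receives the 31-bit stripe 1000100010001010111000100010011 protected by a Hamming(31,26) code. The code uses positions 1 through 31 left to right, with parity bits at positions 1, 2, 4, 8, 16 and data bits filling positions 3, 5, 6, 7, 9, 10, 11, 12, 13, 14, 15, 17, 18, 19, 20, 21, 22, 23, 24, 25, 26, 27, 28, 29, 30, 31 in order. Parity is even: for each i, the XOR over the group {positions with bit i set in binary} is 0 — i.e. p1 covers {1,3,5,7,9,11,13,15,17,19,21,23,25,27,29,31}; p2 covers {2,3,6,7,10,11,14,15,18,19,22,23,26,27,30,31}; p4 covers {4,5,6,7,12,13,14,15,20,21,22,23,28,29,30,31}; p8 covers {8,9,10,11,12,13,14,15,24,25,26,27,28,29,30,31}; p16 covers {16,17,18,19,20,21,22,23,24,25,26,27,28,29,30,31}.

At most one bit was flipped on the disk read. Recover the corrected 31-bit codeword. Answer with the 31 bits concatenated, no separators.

s1 (pos 1,3,5,7,9,11,13,15,17,19,21,23,25,27,29,31): 1⊕0⊕1⊕0⊕1⊕0⊕1⊕1⊕1⊕1⊕0⊕1⊕0⊕1⊕0⊕1 = 0
s2 (pos 2,3,6,7,10,11,14,15,18,19,22,23,26,27,30,31): 0⊕0⊕0⊕0⊕0⊕0⊕0⊕1⊕1⊕1⊕0⊕1⊕0⊕1⊕1⊕1 = 1
s4 (pos 4,5,6,7,12,13,14,15,20,21,22,23,28,29,30,31): 0⊕1⊕0⊕0⊕0⊕1⊕0⊕1⊕0⊕0⊕0⊕1⊕0⊕0⊕1⊕1 = 0
s8 (pos 8,9,10,11,12,13,14,15,24,25,26,27,28,29,30,31): 0⊕1⊕0⊕0⊕0⊕1⊕0⊕1⊕0⊕0⊕0⊕1⊕0⊕0⊕1⊕1 = 0
s16 (pos 16,17,18,19,20,21,22,23,24,25,26,27,28,29,30,31): 0⊕1⊕1⊕1⊕0⊕0⊕0⊕1⊕0⊕0⊕0⊕1⊕0⊕0⊕1⊕1 = 1
Syndrome s16…s1 = 10010 → error at position 18.
Flip position 18: 1000100010001010111000100010011 → 1000100010001010101000100010011

1000100010001010101000100010011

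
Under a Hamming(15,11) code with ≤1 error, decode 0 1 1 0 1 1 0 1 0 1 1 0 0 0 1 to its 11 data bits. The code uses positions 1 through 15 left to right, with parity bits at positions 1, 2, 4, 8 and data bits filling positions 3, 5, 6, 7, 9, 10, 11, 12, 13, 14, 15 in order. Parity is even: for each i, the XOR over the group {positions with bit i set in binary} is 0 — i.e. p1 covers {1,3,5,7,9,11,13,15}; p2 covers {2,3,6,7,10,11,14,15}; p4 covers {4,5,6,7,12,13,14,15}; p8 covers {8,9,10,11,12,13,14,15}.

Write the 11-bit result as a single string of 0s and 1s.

11100110001

s1 (pos 1,3,5,7,9,11,13,15): 0⊕1⊕1⊕0⊕0⊕1⊕0⊕1 = 0
s2 (pos 2,3,6,7,10,11,14,15): 1⊕1⊕1⊕0⊕1⊕1⊕0⊕1 = 0
s4 (pos 4,5,6,7,12,13,14,15): 0⊕1⊕1⊕0⊕0⊕0⊕0⊕1 = 1
s8 (pos 8,9,10,11,12,13,14,15): 1⊕0⊕1⊕1⊕0⊕0⊕0⊕1 = 0
Syndrome s8…s1 = 0100 → error at position 4.
Flip position 4: 011011010110001 → 011111010110001
Read data bits from positions 3,5,6,7,9,10,11,12,13,14,15: 11100110001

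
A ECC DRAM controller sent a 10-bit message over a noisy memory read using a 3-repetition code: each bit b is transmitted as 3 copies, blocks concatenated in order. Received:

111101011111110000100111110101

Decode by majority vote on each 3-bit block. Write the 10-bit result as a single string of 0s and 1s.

Block 1 (111): 3 ones → 1
Block 2 (101): 2 ones → 1
Block 3 (011): 2 ones → 1
Block 4 (111): 3 ones → 1
Block 5 (110): 2 ones → 1
Block 6 (000): 0 ones → 0
Block 7 (100): 1 one → 0
Block 8 (111): 3 ones → 1
Block 9 (110): 2 ones → 1
Block 10 (101): 2 ones → 1

1111100111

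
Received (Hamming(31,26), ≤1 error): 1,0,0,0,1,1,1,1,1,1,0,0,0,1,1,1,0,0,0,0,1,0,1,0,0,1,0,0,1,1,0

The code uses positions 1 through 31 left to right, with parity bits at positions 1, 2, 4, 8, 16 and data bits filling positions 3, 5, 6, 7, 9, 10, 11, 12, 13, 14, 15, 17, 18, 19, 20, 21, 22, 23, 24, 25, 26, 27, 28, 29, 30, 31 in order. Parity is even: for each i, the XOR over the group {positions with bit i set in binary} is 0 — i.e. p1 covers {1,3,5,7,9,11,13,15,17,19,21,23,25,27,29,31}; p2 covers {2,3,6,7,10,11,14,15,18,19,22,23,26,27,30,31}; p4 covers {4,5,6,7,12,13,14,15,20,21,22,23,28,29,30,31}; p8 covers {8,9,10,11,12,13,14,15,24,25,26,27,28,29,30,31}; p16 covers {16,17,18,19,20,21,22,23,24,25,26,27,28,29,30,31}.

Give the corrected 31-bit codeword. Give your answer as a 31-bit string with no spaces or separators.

1001111111000111000010100100110

s1 (pos 1,3,5,7,9,11,13,15,17,19,21,23,25,27,29,31): 1⊕0⊕1⊕1⊕1⊕0⊕0⊕1⊕0⊕0⊕1⊕1⊕0⊕0⊕1⊕0 = 0
s2 (pos 2,3,6,7,10,11,14,15,18,19,22,23,26,27,30,31): 0⊕0⊕1⊕1⊕1⊕0⊕1⊕1⊕0⊕0⊕0⊕1⊕1⊕0⊕1⊕0 = 0
s4 (pos 4,5,6,7,12,13,14,15,20,21,22,23,28,29,30,31): 0⊕1⊕1⊕1⊕0⊕0⊕1⊕1⊕0⊕1⊕0⊕1⊕0⊕1⊕1⊕0 = 1
s8 (pos 8,9,10,11,12,13,14,15,24,25,26,27,28,29,30,31): 1⊕1⊕1⊕0⊕0⊕0⊕1⊕1⊕0⊕0⊕1⊕0⊕0⊕1⊕1⊕0 = 0
s16 (pos 16,17,18,19,20,21,22,23,24,25,26,27,28,29,30,31): 1⊕0⊕0⊕0⊕0⊕1⊕0⊕1⊕0⊕0⊕1⊕0⊕0⊕1⊕1⊕0 = 0
Syndrome s16…s1 = 00100 → error at position 4.
Flip position 4: 1000111111000111000010100100110 → 1001111111000111000010100100110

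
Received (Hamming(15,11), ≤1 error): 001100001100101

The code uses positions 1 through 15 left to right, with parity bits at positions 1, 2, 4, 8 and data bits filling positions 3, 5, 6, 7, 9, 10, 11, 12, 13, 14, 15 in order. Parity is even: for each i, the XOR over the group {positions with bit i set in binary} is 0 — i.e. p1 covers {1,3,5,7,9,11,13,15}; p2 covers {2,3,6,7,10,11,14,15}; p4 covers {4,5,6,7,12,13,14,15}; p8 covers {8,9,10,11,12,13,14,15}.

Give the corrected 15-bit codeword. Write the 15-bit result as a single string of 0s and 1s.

001101001100101

s1 (pos 1,3,5,7,9,11,13,15): 0⊕1⊕0⊕0⊕1⊕0⊕1⊕1 = 0
s2 (pos 2,3,6,7,10,11,14,15): 0⊕1⊕0⊕0⊕1⊕0⊕0⊕1 = 1
s4 (pos 4,5,6,7,12,13,14,15): 1⊕0⊕0⊕0⊕0⊕1⊕0⊕1 = 1
s8 (pos 8,9,10,11,12,13,14,15): 0⊕1⊕1⊕0⊕0⊕1⊕0⊕1 = 0
Syndrome s8…s1 = 0110 → error at position 6.
Flip position 6: 001100001100101 → 001101001100101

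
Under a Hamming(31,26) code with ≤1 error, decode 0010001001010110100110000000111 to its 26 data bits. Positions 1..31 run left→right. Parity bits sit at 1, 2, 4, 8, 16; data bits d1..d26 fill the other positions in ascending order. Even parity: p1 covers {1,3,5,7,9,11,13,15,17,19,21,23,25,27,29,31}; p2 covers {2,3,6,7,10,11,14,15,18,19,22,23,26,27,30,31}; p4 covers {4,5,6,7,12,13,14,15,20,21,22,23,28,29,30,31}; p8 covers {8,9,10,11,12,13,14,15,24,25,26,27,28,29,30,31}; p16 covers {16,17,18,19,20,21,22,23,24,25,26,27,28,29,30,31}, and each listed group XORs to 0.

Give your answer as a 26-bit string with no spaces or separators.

s1 (pos 1,3,5,7,9,11,13,15,17,19,21,23,25,27,29,31): 0⊕1⊕0⊕1⊕0⊕0⊕0⊕1⊕1⊕0⊕1⊕0⊕0⊕0⊕1⊕1 = 1
s2 (pos 2,3,6,7,10,11,14,15,18,19,22,23,26,27,30,31): 0⊕1⊕0⊕1⊕1⊕0⊕1⊕1⊕0⊕0⊕0⊕0⊕0⊕0⊕1⊕1 = 1
s4 (pos 4,5,6,7,12,13,14,15,20,21,22,23,28,29,30,31): 0⊕0⊕0⊕1⊕1⊕0⊕1⊕1⊕1⊕1⊕0⊕0⊕0⊕1⊕1⊕1 = 1
s8 (pos 8,9,10,11,12,13,14,15,24,25,26,27,28,29,30,31): 0⊕0⊕1⊕0⊕1⊕0⊕1⊕1⊕0⊕0⊕0⊕0⊕0⊕1⊕1⊕1 = 1
s16 (pos 16,17,18,19,20,21,22,23,24,25,26,27,28,29,30,31): 0⊕1⊕0⊕0⊕1⊕1⊕0⊕0⊕0⊕0⊕0⊕0⊕0⊕1⊕1⊕1 = 0
Syndrome s16…s1 = 01111 → error at position 15.
Flip position 15: 0010001001010110100110000000111 → 0010001001010100100110000000111
Read data bits from positions 3,5,6,7,9,10,11,12,13,14,15,17,18,19,20,21,22,23,24,25,26,27,28,29,30,31: 10010101010100110000000111

10010101010100110000000111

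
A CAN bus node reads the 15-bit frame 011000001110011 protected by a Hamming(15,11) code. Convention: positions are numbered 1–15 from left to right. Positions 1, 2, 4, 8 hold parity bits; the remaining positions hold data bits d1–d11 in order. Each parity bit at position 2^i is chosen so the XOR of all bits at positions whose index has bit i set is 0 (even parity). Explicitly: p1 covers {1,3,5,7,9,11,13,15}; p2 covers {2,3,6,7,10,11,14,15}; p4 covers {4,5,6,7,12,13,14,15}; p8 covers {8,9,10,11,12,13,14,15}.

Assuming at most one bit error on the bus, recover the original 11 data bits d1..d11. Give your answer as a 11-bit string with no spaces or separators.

s1 (pos 1,3,5,7,9,11,13,15): 0⊕1⊕0⊕0⊕1⊕1⊕0⊕1 = 0
s2 (pos 2,3,6,7,10,11,14,15): 1⊕1⊕0⊕0⊕1⊕1⊕1⊕1 = 0
s4 (pos 4,5,6,7,12,13,14,15): 0⊕0⊕0⊕0⊕0⊕0⊕1⊕1 = 0
s8 (pos 8,9,10,11,12,13,14,15): 0⊕1⊕1⊕1⊕0⊕0⊕1⊕1 = 1
Syndrome s8…s1 = 1000 → error at position 8.
Flip position 8: 011000001110011 → 011000011110011
Read data bits from positions 3,5,6,7,9,10,11,12,13,14,15: 10001110011

10001110011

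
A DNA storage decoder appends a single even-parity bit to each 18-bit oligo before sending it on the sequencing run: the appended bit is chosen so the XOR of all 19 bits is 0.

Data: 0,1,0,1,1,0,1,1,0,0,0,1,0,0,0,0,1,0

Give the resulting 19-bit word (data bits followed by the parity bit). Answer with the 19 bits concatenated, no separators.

0101101100010000101

XOR of the 18 data bits: 0⊕1⊕0⊕1⊕1⊕0⊕1⊕1⊕0⊕0⊕0⊕1⊕0⊕0⊕0⊕0⊕1⊕0 = 1
Parity bit = 1 (so all 19 bits XOR to 0).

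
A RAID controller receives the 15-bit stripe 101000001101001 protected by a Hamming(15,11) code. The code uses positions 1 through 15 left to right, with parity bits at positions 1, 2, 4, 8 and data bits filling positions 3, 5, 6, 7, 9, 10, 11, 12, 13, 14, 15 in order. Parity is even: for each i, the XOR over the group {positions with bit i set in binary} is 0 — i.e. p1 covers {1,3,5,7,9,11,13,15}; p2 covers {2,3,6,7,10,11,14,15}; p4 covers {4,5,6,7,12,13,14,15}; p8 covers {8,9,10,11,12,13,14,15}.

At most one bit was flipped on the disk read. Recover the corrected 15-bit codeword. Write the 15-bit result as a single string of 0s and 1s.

111000001101001

s1 (pos 1,3,5,7,9,11,13,15): 1⊕1⊕0⊕0⊕1⊕0⊕0⊕1 = 0
s2 (pos 2,3,6,7,10,11,14,15): 0⊕1⊕0⊕0⊕1⊕0⊕0⊕1 = 1
s4 (pos 4,5,6,7,12,13,14,15): 0⊕0⊕0⊕0⊕1⊕0⊕0⊕1 = 0
s8 (pos 8,9,10,11,12,13,14,15): 0⊕1⊕1⊕0⊕1⊕0⊕0⊕1 = 0
Syndrome s8…s1 = 0010 → error at position 2.
Flip position 2: 101000001101001 → 111000001101001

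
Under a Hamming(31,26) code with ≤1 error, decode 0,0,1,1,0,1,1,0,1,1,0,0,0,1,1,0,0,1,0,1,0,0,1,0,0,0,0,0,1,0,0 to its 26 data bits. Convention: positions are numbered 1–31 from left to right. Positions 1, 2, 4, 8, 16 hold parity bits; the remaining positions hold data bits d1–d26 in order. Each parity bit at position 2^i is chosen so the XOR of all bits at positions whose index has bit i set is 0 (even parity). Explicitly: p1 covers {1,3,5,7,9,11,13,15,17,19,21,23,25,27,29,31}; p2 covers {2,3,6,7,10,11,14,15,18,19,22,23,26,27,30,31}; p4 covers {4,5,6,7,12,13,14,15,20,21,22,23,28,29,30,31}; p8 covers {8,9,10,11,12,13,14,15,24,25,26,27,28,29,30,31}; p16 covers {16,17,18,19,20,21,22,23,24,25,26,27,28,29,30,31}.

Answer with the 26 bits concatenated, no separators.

10111100011010100100000100

s1 (pos 1,3,5,7,9,11,13,15,17,19,21,23,25,27,29,31): 0⊕1⊕0⊕1⊕1⊕0⊕0⊕1⊕0⊕0⊕0⊕1⊕0⊕0⊕1⊕0 = 0
s2 (pos 2,3,6,7,10,11,14,15,18,19,22,23,26,27,30,31): 0⊕1⊕1⊕1⊕1⊕0⊕1⊕1⊕1⊕0⊕0⊕1⊕0⊕0⊕0⊕0 = 0
s4 (pos 4,5,6,7,12,13,14,15,20,21,22,23,28,29,30,31): 1⊕0⊕1⊕1⊕0⊕0⊕1⊕1⊕1⊕0⊕0⊕1⊕0⊕1⊕0⊕0 = 0
s8 (pos 8,9,10,11,12,13,14,15,24,25,26,27,28,29,30,31): 0⊕1⊕1⊕0⊕0⊕0⊕1⊕1⊕0⊕0⊕0⊕0⊕0⊕1⊕0⊕0 = 1
s16 (pos 16,17,18,19,20,21,22,23,24,25,26,27,28,29,30,31): 0⊕0⊕1⊕0⊕1⊕0⊕0⊕1⊕0⊕0⊕0⊕0⊕0⊕1⊕0⊕0 = 0
Syndrome s16…s1 = 01000 → error at position 8.
Flip position 8: 0011011011000110010100100000100 → 0011011111000110010100100000100
Read data bits from positions 3,5,6,7,9,10,11,12,13,14,15,17,18,19,20,21,22,23,24,25,26,27,28,29,30,31: 10111100011010100100000100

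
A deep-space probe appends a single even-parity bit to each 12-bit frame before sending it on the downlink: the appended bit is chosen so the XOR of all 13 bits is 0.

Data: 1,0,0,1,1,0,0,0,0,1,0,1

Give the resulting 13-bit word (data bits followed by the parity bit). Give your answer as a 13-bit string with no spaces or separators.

XOR of the 12 data bits: 1⊕0⊕0⊕1⊕1⊕0⊕0⊕0⊕0⊕1⊕0⊕1 = 1
Parity bit = 1 (so all 13 bits XOR to 0).

1001100001011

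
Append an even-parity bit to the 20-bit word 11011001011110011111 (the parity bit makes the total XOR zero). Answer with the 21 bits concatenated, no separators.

110110010111100111110

XOR of the 20 data bits: 1⊕1⊕0⊕1⊕1⊕0⊕0⊕1⊕0⊕1⊕1⊕1⊕1⊕0⊕0⊕1⊕1⊕1⊕1⊕1 = 0
Parity bit = 0 (so all 21 bits XOR to 0).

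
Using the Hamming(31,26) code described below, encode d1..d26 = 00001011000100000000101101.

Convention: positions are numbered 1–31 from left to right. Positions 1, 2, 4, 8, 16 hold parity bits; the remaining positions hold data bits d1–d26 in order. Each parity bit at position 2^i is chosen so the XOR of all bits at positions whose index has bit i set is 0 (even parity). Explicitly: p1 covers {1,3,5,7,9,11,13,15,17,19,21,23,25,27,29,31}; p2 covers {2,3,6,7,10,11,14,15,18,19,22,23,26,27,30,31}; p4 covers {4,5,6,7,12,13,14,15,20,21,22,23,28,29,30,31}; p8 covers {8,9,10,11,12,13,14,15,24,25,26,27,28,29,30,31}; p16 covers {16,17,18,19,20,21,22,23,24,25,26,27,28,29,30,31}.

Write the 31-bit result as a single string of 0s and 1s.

Place data at non-parity positions: p1 p2 0 p4 0 0 0 p8 1 0 1 1 0 0 0 p16 1 0 0 0 0 0 0 0 0 1 0 1 1 0 1
p1 (pos 1,3,5,7,9,11,13,15,17,19,21,23,25,27,29,31): XOR of data positions = 0⊕0⊕0⊕1⊕1⊕0⊕0⊕1⊕0⊕0⊕0⊕0⊕0⊕1⊕1 = 1
p2 (pos 2,3,6,7,10,11,14,15,18,19,22,23,26,27,30,31): XOR of data positions = 0⊕0⊕0⊕0⊕1⊕0⊕0⊕0⊕0⊕0⊕0⊕1⊕0⊕0⊕1 = 1
p4 (pos 4,5,6,7,12,13,14,15,20,21,22,23,28,29,30,31): XOR of data positions = 0⊕0⊕0⊕1⊕0⊕0⊕0⊕0⊕0⊕0⊕0⊕1⊕1⊕0⊕1 = 0
p8 (pos 8,9,10,11,12,13,14,15,24,25,26,27,28,29,30,31): XOR of data positions = 1⊕0⊕1⊕1⊕0⊕0⊕0⊕0⊕0⊕1⊕0⊕1⊕1⊕0⊕1 = 1
p16 (pos 16,17,18,19,20,21,22,23,24,25,26,27,28,29,30,31): XOR of data positions = 1⊕0⊕0⊕0⊕0⊕0⊕0⊕0⊕0⊕1⊕0⊕1⊕1⊕0⊕1 = 1
Codeword: 1100000110110001100000000101101

1100000110110001100000000101101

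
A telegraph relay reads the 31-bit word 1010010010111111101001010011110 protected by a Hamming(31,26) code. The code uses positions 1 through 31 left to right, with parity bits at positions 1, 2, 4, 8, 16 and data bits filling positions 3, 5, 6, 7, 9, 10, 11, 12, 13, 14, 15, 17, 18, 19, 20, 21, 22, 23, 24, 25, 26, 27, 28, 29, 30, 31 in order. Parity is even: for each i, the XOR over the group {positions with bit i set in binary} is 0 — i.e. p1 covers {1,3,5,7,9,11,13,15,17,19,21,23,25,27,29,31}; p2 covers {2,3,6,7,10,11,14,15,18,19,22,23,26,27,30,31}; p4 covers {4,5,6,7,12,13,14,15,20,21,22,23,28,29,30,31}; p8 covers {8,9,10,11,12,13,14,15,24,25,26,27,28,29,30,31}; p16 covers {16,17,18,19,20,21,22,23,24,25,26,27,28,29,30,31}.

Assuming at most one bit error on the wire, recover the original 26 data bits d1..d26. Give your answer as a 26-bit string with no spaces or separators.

10101011111101001010011100

s1 (pos 1,3,5,7,9,11,13,15,17,19,21,23,25,27,29,31): 1⊕1⊕0⊕0⊕1⊕1⊕1⊕1⊕1⊕1⊕0⊕0⊕0⊕1⊕1⊕0 = 0
s2 (pos 2,3,6,7,10,11,14,15,18,19,22,23,26,27,30,31): 0⊕1⊕1⊕0⊕0⊕1⊕1⊕1⊕0⊕1⊕1⊕0⊕0⊕1⊕1⊕0 = 1
s4 (pos 4,5,6,7,12,13,14,15,20,21,22,23,28,29,30,31): 0⊕0⊕1⊕0⊕1⊕1⊕1⊕1⊕0⊕0⊕1⊕0⊕1⊕1⊕1⊕0 = 1
s8 (pos 8,9,10,11,12,13,14,15,24,25,26,27,28,29,30,31): 0⊕1⊕0⊕1⊕1⊕1⊕1⊕1⊕1⊕0⊕0⊕1⊕1⊕1⊕1⊕0 = 1
s16 (pos 16,17,18,19,20,21,22,23,24,25,26,27,28,29,30,31): 1⊕1⊕0⊕1⊕0⊕0⊕1⊕0⊕1⊕0⊕0⊕1⊕1⊕1⊕1⊕0 = 1
Syndrome s16…s1 = 11110 → error at position 30.
Flip position 30: 1010010010111111101001010011110 → 1010010010111111101001010011100
Read data bits from positions 3,5,6,7,9,10,11,12,13,14,15,17,18,19,20,21,22,23,24,25,26,27,28,29,30,31: 10101011111101001010011100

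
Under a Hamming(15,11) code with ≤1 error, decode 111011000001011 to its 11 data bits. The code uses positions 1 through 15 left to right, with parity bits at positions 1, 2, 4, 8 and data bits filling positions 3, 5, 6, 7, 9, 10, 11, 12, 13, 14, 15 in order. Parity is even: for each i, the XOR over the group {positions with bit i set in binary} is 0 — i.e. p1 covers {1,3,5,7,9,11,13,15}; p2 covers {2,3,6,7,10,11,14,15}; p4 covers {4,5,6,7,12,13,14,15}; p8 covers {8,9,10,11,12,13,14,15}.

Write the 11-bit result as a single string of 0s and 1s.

s1 (pos 1,3,5,7,9,11,13,15): 1⊕1⊕1⊕0⊕0⊕0⊕0⊕1 = 0
s2 (pos 2,3,6,7,10,11,14,15): 1⊕1⊕1⊕0⊕0⊕0⊕1⊕1 = 1
s4 (pos 4,5,6,7,12,13,14,15): 0⊕1⊕1⊕0⊕1⊕0⊕1⊕1 = 1
s8 (pos 8,9,10,11,12,13,14,15): 0⊕0⊕0⊕0⊕1⊕0⊕1⊕1 = 1
Syndrome s8…s1 = 1110 → error at position 14.
Flip position 14: 111011000001011 → 111011000001001
Read data bits from positions 3,5,6,7,9,10,11,12,13,14,15: 11100001001

11100001001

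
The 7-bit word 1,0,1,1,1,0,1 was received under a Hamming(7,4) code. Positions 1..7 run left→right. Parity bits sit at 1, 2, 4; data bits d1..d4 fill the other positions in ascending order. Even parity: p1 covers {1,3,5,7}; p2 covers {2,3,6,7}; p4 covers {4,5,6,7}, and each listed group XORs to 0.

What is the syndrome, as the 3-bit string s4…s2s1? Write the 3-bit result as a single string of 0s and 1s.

s1 (pos 1,3,5,7): 1⊕1⊕1⊕1 = 0
s2 (pos 2,3,6,7): 0⊕1⊕0⊕1 = 0
s4 (pos 4,5,6,7): 1⊕1⊕0⊕1 = 1
Syndrome s4…s1 = 100 → error at position 4.

100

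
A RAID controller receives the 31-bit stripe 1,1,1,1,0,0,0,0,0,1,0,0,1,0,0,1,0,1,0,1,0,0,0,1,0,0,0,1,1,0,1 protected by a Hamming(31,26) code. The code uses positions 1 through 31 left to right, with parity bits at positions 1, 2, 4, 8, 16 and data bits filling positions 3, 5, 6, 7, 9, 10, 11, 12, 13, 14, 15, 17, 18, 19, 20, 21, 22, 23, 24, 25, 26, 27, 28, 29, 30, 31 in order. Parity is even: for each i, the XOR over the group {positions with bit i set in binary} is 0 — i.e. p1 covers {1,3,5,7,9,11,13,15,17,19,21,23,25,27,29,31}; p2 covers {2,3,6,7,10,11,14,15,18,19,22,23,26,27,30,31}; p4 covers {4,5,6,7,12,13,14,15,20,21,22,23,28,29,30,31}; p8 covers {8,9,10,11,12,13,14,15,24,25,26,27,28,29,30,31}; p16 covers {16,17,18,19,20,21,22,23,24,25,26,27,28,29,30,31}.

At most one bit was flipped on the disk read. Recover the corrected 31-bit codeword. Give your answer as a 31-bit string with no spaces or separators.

s1 (pos 1,3,5,7,9,11,13,15,17,19,21,23,25,27,29,31): 1⊕1⊕0⊕0⊕0⊕0⊕1⊕0⊕0⊕0⊕0⊕0⊕0⊕0⊕1⊕1 = 1
s2 (pos 2,3,6,7,10,11,14,15,18,19,22,23,26,27,30,31): 1⊕1⊕0⊕0⊕1⊕0⊕0⊕0⊕1⊕0⊕0⊕0⊕0⊕0⊕0⊕1 = 1
s4 (pos 4,5,6,7,12,13,14,15,20,21,22,23,28,29,30,31): 1⊕0⊕0⊕0⊕0⊕1⊕0⊕0⊕1⊕0⊕0⊕0⊕1⊕1⊕0⊕1 = 0
s8 (pos 8,9,10,11,12,13,14,15,24,25,26,27,28,29,30,31): 0⊕0⊕1⊕0⊕0⊕1⊕0⊕0⊕1⊕0⊕0⊕0⊕1⊕1⊕0⊕1 = 0
s16 (pos 16,17,18,19,20,21,22,23,24,25,26,27,28,29,30,31): 1⊕0⊕1⊕0⊕1⊕0⊕0⊕0⊕1⊕0⊕0⊕0⊕1⊕1⊕0⊕1 = 1
Syndrome s16…s1 = 10011 → error at position 19.
Flip position 19: 1111000001001001010100010001101 → 1111000001001001011100010001101

1111000001001001011100010001101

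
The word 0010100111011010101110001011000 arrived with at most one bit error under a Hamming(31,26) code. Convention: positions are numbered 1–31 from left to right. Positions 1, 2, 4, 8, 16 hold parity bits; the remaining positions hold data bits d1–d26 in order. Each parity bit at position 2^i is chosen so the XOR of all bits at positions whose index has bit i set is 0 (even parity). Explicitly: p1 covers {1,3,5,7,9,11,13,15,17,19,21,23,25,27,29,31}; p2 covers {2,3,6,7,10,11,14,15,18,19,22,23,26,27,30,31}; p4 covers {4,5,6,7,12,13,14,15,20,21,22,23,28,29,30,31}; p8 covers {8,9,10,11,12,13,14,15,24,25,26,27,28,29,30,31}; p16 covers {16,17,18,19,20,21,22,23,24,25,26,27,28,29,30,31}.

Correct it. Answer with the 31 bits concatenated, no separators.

s1 (pos 1,3,5,7,9,11,13,15,17,19,21,23,25,27,29,31): 0⊕1⊕1⊕0⊕1⊕0⊕1⊕1⊕1⊕1⊕1⊕0⊕1⊕1⊕0⊕0 = 0
s2 (pos 2,3,6,7,10,11,14,15,18,19,22,23,26,27,30,31): 0⊕1⊕0⊕0⊕1⊕0⊕0⊕1⊕0⊕1⊕0⊕0⊕0⊕1⊕0⊕0 = 1
s4 (pos 4,5,6,7,12,13,14,15,20,21,22,23,28,29,30,31): 0⊕1⊕0⊕0⊕1⊕1⊕0⊕1⊕1⊕1⊕0⊕0⊕1⊕0⊕0⊕0 = 1
s8 (pos 8,9,10,11,12,13,14,15,24,25,26,27,28,29,30,31): 1⊕1⊕1⊕0⊕1⊕1⊕0⊕1⊕0⊕1⊕0⊕1⊕1⊕0⊕0⊕0 = 1
s16 (pos 16,17,18,19,20,21,22,23,24,25,26,27,28,29,30,31): 0⊕1⊕0⊕1⊕1⊕1⊕0⊕0⊕0⊕1⊕0⊕1⊕1⊕0⊕0⊕0 = 1
Syndrome s16…s1 = 11110 → error at position 30.
Flip position 30: 0010100111011010101110001011000 → 0010100111011010101110001011010

0010100111011010101110001011010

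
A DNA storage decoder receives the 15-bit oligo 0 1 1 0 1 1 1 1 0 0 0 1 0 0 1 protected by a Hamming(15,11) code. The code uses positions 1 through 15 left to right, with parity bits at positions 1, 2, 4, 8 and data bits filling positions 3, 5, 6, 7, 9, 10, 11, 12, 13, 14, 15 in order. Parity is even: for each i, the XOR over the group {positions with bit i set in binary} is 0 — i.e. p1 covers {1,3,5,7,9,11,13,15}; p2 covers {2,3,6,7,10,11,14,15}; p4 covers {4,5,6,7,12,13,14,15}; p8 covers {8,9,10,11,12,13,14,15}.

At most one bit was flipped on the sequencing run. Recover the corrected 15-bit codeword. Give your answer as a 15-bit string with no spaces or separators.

011011110001011

s1 (pos 1,3,5,7,9,11,13,15): 0⊕1⊕1⊕1⊕0⊕0⊕0⊕1 = 0
s2 (pos 2,3,6,7,10,11,14,15): 1⊕1⊕1⊕1⊕0⊕0⊕0⊕1 = 1
s4 (pos 4,5,6,7,12,13,14,15): 0⊕1⊕1⊕1⊕1⊕0⊕0⊕1 = 1
s8 (pos 8,9,10,11,12,13,14,15): 1⊕0⊕0⊕0⊕1⊕0⊕0⊕1 = 1
Syndrome s8…s1 = 1110 → error at position 14.
Flip position 14: 011011110001001 → 011011110001011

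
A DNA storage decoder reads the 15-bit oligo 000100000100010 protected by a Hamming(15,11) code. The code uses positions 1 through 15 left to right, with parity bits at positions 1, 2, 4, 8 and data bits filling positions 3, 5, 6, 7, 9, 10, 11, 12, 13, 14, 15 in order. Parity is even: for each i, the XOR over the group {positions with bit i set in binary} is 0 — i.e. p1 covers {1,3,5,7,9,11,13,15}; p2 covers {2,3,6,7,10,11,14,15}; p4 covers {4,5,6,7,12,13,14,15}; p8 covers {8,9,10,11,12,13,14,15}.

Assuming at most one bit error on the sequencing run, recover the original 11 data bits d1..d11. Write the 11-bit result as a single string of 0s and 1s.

s1 (pos 1,3,5,7,9,11,13,15): 0⊕0⊕0⊕0⊕0⊕0⊕0⊕0 = 0
s2 (pos 2,3,6,7,10,11,14,15): 0⊕0⊕0⊕0⊕1⊕0⊕1⊕0 = 0
s4 (pos 4,5,6,7,12,13,14,15): 1⊕0⊕0⊕0⊕0⊕0⊕1⊕0 = 0
s8 (pos 8,9,10,11,12,13,14,15): 0⊕0⊕1⊕0⊕0⊕0⊕1⊕0 = 0
Syndrome s8…s1 = 0000 → no error.
Read data bits from positions 3,5,6,7,9,10,11,12,13,14,15: 00000100010

00000100010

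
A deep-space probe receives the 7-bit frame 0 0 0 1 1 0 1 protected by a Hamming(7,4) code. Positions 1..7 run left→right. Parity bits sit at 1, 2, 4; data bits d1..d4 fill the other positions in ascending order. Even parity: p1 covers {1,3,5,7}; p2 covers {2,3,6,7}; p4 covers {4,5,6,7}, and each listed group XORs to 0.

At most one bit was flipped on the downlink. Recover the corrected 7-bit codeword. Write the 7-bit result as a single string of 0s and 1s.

0001111

s1 (pos 1,3,5,7): 0⊕0⊕1⊕1 = 0
s2 (pos 2,3,6,7): 0⊕0⊕0⊕1 = 1
s4 (pos 4,5,6,7): 1⊕1⊕0⊕1 = 1
Syndrome s4…s1 = 110 → error at position 6.
Flip position 6: 0001101 → 0001111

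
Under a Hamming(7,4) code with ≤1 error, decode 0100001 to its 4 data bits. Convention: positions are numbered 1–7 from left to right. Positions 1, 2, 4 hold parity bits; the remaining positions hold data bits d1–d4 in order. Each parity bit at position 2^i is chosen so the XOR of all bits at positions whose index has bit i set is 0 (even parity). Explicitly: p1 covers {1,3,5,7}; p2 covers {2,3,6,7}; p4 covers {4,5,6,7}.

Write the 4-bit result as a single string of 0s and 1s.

s1 (pos 1,3,5,7): 0⊕0⊕0⊕1 = 1
s2 (pos 2,3,6,7): 1⊕0⊕0⊕1 = 0
s4 (pos 4,5,6,7): 0⊕0⊕0⊕1 = 1
Syndrome s4…s1 = 101 → error at position 5.
Flip position 5: 0100001 → 0100101
Read data bits from positions 3,5,6,7: 0101

0101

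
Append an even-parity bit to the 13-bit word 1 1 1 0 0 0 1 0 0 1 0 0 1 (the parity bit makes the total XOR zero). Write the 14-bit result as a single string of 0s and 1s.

11100010010010

XOR of the 13 data bits: 1⊕1⊕1⊕0⊕0⊕0⊕1⊕0⊕0⊕1⊕0⊕0⊕1 = 0
Parity bit = 0 (so all 14 bits XOR to 0).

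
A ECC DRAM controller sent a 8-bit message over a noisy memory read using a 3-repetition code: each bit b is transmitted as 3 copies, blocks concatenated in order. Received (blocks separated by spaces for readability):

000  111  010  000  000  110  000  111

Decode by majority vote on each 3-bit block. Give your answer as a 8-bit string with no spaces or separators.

Block 1 (000): 0 ones → 0
Block 2 (111): 3 ones → 1
Block 3 (010): 1 one → 0
Block 4 (000): 0 ones → 0
Block 5 (000): 0 ones → 0
Block 6 (110): 2 ones → 1
Block 7 (000): 0 ones → 0
Block 8 (111): 3 ones → 1

01000101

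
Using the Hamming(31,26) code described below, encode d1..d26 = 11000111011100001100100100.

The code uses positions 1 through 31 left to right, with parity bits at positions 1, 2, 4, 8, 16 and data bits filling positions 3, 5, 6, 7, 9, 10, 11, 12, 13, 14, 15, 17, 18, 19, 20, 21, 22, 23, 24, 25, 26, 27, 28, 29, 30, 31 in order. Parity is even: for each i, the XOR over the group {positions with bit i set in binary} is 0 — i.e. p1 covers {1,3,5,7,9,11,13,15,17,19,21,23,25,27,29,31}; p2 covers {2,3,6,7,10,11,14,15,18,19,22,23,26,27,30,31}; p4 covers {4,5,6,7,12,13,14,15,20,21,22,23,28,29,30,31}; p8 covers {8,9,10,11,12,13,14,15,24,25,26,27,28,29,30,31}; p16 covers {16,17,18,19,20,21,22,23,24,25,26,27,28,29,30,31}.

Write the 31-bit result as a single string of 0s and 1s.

Place data at non-parity positions: p1 p2 1 p4 1 0 0 p8 0 1 1 1 0 1 1 p16 1 0 0 0 0 1 1 0 0 1 0 0 1 0 0
p1 (pos 1,3,5,7,9,11,13,15,17,19,21,23,25,27,29,31): XOR of data positions = 1⊕1⊕0⊕0⊕1⊕0⊕1⊕1⊕0⊕0⊕1⊕0⊕0⊕1⊕0 = 1
p2 (pos 2,3,6,7,10,11,14,15,18,19,22,23,26,27,30,31): XOR of data positions = 1⊕0⊕0⊕1⊕1⊕1⊕1⊕0⊕0⊕1⊕1⊕1⊕0⊕0⊕0 = 0
p4 (pos 4,5,6,7,12,13,14,15,20,21,22,23,28,29,30,31): XOR of data positions = 1⊕0⊕0⊕1⊕0⊕1⊕1⊕0⊕0⊕1⊕1⊕0⊕1⊕0⊕0 = 1
p8 (pos 8,9,10,11,12,13,14,15,24,25,26,27,28,29,30,31): XOR of data positions = 0⊕1⊕1⊕1⊕0⊕1⊕1⊕0⊕0⊕1⊕0⊕0⊕1⊕0⊕0 = 1
p16 (pos 16,17,18,19,20,21,22,23,24,25,26,27,28,29,30,31): XOR of data positions = 1⊕0⊕0⊕0⊕0⊕1⊕1⊕0⊕0⊕1⊕0⊕0⊕1⊕0⊕0 = 1
Codeword: 1011100101110111100001100100100

1011100101110111100001100100100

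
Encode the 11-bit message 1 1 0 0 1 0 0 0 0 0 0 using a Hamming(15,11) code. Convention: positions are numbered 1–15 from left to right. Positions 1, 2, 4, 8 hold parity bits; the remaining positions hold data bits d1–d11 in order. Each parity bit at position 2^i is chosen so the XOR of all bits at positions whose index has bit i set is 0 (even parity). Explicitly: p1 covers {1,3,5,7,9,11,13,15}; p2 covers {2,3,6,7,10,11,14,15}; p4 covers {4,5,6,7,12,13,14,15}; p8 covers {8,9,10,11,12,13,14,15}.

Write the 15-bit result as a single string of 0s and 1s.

111110011000000

Place data at non-parity positions: p1 p2 1 p4 1 0 0 p8 1 0 0 0 0 0 0
p1 (pos 1,3,5,7,9,11,13,15): XOR of data positions = 1⊕1⊕0⊕1⊕0⊕0⊕0 = 1
p2 (pos 2,3,6,7,10,11,14,15): XOR of data positions = 1⊕0⊕0⊕0⊕0⊕0⊕0 = 1
p4 (pos 4,5,6,7,12,13,14,15): XOR of data positions = 1⊕0⊕0⊕0⊕0⊕0⊕0 = 1
p8 (pos 8,9,10,11,12,13,14,15): XOR of data positions = 1⊕0⊕0⊕0⊕0⊕0⊕0 = 1
Codeword: 111110011000000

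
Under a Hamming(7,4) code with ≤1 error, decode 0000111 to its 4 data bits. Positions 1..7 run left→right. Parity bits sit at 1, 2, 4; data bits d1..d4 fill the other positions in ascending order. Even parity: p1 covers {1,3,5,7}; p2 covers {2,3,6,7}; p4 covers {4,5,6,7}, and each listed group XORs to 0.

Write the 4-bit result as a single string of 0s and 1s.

s1 (pos 1,3,5,7): 0⊕0⊕1⊕1 = 0
s2 (pos 2,3,6,7): 0⊕0⊕1⊕1 = 0
s4 (pos 4,5,6,7): 0⊕1⊕1⊕1 = 1
Syndrome s4…s1 = 100 → error at position 4.
Flip position 4: 0000111 → 0001111
Read data bits from positions 3,5,6,7: 0111

0111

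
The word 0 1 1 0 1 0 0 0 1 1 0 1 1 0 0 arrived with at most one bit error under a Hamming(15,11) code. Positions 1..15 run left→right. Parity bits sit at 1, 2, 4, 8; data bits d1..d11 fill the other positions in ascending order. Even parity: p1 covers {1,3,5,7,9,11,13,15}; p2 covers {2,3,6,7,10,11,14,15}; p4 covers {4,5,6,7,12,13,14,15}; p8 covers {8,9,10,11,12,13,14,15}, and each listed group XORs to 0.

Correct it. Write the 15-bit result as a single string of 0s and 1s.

s1 (pos 1,3,5,7,9,11,13,15): 0⊕1⊕1⊕0⊕1⊕0⊕1⊕0 = 0
s2 (pos 2,3,6,7,10,11,14,15): 1⊕1⊕0⊕0⊕1⊕0⊕0⊕0 = 1
s4 (pos 4,5,6,7,12,13,14,15): 0⊕1⊕0⊕0⊕1⊕1⊕0⊕0 = 1
s8 (pos 8,9,10,11,12,13,14,15): 0⊕1⊕1⊕0⊕1⊕1⊕0⊕0 = 0
Syndrome s8…s1 = 0110 → error at position 6.
Flip position 6: 011010001101100 → 011011001101100

011011001101100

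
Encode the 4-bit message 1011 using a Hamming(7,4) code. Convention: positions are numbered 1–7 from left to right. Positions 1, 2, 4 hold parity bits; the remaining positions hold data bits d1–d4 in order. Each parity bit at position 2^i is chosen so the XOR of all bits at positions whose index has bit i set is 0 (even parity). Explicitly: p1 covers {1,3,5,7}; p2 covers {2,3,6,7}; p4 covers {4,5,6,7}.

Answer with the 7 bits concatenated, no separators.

Place data at non-parity positions: p1 p2 1 p4 0 1 1
p1 (pos 1,3,5,7): XOR of data positions = 1⊕0⊕1 = 0
p2 (pos 2,3,6,7): XOR of data positions = 1⊕1⊕1 = 1
p4 (pos 4,5,6,7): XOR of data positions = 0⊕1⊕1 = 0
Codeword: 0110011

0110011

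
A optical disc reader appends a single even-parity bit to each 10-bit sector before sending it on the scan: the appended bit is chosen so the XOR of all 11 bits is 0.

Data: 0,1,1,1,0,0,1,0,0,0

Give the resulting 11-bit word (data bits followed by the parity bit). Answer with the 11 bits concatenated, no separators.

XOR of the 10 data bits: 0⊕1⊕1⊕1⊕0⊕0⊕1⊕0⊕0⊕0 = 0
Parity bit = 0 (so all 11 bits XOR to 0).

01110010000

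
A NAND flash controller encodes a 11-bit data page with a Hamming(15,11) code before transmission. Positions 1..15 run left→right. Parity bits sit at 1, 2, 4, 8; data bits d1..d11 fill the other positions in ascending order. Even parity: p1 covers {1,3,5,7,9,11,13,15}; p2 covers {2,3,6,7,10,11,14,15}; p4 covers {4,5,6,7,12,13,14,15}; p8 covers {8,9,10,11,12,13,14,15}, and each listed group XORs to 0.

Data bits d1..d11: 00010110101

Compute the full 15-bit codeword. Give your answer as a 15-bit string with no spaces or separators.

Place data at non-parity positions: p1 p2 0 p4 0 0 1 p8 0 1 1 0 1 0 1
p1 (pos 1,3,5,7,9,11,13,15): XOR of data positions = 0⊕0⊕1⊕0⊕1⊕1⊕1 = 0
p2 (pos 2,3,6,7,10,11,14,15): XOR of data positions = 0⊕0⊕1⊕1⊕1⊕0⊕1 = 0
p4 (pos 4,5,6,7,12,13,14,15): XOR of data positions = 0⊕0⊕1⊕0⊕1⊕0⊕1 = 1
p8 (pos 8,9,10,11,12,13,14,15): XOR of data positions = 0⊕1⊕1⊕0⊕1⊕0⊕1 = 0
Codeword: 000100100110101

000100100110101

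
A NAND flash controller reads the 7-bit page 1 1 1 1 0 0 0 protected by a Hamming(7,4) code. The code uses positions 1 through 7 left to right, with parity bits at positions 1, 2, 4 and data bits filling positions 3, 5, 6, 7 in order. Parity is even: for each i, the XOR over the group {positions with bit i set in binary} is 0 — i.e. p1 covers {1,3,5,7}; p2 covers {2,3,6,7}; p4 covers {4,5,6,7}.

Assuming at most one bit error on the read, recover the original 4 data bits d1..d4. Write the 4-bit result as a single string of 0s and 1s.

1000

s1 (pos 1,3,5,7): 1⊕1⊕0⊕0 = 0
s2 (pos 2,3,6,7): 1⊕1⊕0⊕0 = 0
s4 (pos 4,5,6,7): 1⊕0⊕0⊕0 = 1
Syndrome s4…s1 = 100 → error at position 4.
Flip position 4: 1111000 → 1110000
Read data bits from positions 3,5,6,7: 1000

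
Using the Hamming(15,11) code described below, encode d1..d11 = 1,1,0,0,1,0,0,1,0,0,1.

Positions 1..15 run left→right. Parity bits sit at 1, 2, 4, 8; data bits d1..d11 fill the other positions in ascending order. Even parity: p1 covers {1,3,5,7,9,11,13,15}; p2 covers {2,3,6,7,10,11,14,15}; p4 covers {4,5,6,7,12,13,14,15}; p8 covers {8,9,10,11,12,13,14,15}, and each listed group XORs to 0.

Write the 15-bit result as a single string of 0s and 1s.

Place data at non-parity positions: p1 p2 1 p4 1 0 0 p8 1 0 0 1 0 0 1
p1 (pos 1,3,5,7,9,11,13,15): XOR of data positions = 1⊕1⊕0⊕1⊕0⊕0⊕1 = 0
p2 (pos 2,3,6,7,10,11,14,15): XOR of data positions = 1⊕0⊕0⊕0⊕0⊕0⊕1 = 0
p4 (pos 4,5,6,7,12,13,14,15): XOR of data positions = 1⊕0⊕0⊕1⊕0⊕0⊕1 = 1
p8 (pos 8,9,10,11,12,13,14,15): XOR of data positions = 1⊕0⊕0⊕1⊕0⊕0⊕1 = 1
Codeword: 001110011001001

001110011001001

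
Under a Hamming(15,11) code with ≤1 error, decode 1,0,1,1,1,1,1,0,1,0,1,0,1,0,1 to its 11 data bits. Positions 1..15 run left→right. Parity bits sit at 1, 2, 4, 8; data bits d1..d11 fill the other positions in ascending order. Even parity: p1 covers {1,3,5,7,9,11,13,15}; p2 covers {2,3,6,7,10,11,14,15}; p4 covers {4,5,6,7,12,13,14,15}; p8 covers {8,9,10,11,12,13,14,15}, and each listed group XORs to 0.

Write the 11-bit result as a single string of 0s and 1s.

s1 (pos 1,3,5,7,9,11,13,15): 1⊕1⊕1⊕1⊕1⊕1⊕1⊕1 = 0
s2 (pos 2,3,6,7,10,11,14,15): 0⊕1⊕1⊕1⊕0⊕1⊕0⊕1 = 1
s4 (pos 4,5,6,7,12,13,14,15): 1⊕1⊕1⊕1⊕0⊕1⊕0⊕1 = 0
s8 (pos 8,9,10,11,12,13,14,15): 0⊕1⊕0⊕1⊕0⊕1⊕0⊕1 = 0
Syndrome s8…s1 = 0010 → error at position 2.
Flip position 2: 101111101010101 → 111111101010101
Read data bits from positions 3,5,6,7,9,10,11,12,13,14,15: 11111010101

11111010101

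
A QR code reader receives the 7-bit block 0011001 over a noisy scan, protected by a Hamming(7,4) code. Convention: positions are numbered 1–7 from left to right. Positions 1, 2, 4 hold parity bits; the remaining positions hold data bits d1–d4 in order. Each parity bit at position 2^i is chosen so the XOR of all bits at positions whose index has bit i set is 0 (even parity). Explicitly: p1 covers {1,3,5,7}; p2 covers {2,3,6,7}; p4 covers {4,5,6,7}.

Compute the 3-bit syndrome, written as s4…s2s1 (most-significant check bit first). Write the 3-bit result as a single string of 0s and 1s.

s1 (pos 1,3,5,7): 0⊕1⊕0⊕1 = 0
s2 (pos 2,3,6,7): 0⊕1⊕0⊕1 = 0
s4 (pos 4,5,6,7): 1⊕0⊕0⊕1 = 0
Syndrome s4…s1 = 000 → no error.

000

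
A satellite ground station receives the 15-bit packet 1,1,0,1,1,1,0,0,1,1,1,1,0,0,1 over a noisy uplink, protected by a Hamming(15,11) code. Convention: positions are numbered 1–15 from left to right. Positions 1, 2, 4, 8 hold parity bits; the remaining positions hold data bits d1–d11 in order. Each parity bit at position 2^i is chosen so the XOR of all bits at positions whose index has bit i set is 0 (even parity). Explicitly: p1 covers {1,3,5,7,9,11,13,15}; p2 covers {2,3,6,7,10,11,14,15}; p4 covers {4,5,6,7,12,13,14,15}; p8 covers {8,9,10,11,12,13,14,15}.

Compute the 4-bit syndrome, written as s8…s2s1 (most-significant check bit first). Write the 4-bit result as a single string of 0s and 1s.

1111

s1 (pos 1,3,5,7,9,11,13,15): 1⊕0⊕1⊕0⊕1⊕1⊕0⊕1 = 1
s2 (pos 2,3,6,7,10,11,14,15): 1⊕0⊕1⊕0⊕1⊕1⊕0⊕1 = 1
s4 (pos 4,5,6,7,12,13,14,15): 1⊕1⊕1⊕0⊕1⊕0⊕0⊕1 = 1
s8 (pos 8,9,10,11,12,13,14,15): 0⊕1⊕1⊕1⊕1⊕0⊕0⊕1 = 1
Syndrome s8…s1 = 1111 → error at position 15.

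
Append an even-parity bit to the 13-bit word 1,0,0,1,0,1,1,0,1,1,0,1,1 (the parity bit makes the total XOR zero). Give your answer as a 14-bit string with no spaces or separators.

10010110110110

XOR of the 13 data bits: 1⊕0⊕0⊕1⊕0⊕1⊕1⊕0⊕1⊕1⊕0⊕1⊕1 = 0
Parity bit = 0 (so all 14 bits XOR to 0).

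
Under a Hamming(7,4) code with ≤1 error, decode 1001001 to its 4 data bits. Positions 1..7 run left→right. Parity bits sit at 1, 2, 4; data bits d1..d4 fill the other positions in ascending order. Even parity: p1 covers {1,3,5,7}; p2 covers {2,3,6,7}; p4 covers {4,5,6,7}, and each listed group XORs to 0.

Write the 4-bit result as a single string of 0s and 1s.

s1 (pos 1,3,5,7): 1⊕0⊕0⊕1 = 0
s2 (pos 2,3,6,7): 0⊕0⊕0⊕1 = 1
s4 (pos 4,5,6,7): 1⊕0⊕0⊕1 = 0
Syndrome s4…s1 = 010 → error at position 2.
Flip position 2: 1001001 → 1101001
Read data bits from positions 3,5,6,7: 0001

0001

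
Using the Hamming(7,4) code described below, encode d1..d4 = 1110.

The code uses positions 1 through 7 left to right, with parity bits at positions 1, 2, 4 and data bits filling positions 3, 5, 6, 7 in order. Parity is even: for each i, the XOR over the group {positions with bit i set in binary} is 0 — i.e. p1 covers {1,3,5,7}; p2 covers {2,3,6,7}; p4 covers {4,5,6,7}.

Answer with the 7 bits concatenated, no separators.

Place data at non-parity positions: p1 p2 1 p4 1 1 0
p1 (pos 1,3,5,7): XOR of data positions = 1⊕1⊕0 = 0
p2 (pos 2,3,6,7): XOR of data positions = 1⊕1⊕0 = 0
p4 (pos 4,5,6,7): XOR of data positions = 1⊕1⊕0 = 0
Codeword: 0010110

0010110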